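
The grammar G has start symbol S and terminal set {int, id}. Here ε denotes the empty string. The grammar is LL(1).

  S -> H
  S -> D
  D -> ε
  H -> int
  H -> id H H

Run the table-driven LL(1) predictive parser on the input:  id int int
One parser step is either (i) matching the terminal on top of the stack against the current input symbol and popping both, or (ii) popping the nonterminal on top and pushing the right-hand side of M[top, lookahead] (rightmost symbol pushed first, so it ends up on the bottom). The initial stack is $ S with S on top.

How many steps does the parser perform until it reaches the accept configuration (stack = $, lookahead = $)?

step 1: stack=$ S  input=id int int $  — expand S -> H
step 2: stack=$ H  input=id int int $  — expand H -> id H H
step 3: stack=$ H H id  input=id int int $  — match id
step 4: stack=$ H H  input=int int $  — expand H -> int
step 5: stack=$ H int  input=int int $  — match int
step 6: stack=$ H  input=int $  — expand H -> int
step 7: stack=$ int  input=int $  — match int
Accept reached after 7 steps.

7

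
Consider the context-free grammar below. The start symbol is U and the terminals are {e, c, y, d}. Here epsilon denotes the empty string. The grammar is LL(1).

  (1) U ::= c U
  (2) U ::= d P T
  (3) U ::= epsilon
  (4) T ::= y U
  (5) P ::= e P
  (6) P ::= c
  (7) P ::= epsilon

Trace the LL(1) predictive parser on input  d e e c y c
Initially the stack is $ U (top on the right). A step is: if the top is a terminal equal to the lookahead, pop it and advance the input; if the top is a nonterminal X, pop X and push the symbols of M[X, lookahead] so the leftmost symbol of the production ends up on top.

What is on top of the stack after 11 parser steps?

c

      Stack    Input          Action
   1  $ U      d e e c y c $  expand U ::= d P T
   2  $ T P d  d e e c y c $  match d
   3  $ T P    e e c y c $    expand P ::= e P
   4  $ T P e  e e c y c $    match e
   5  $ T P    e c y c $      expand P ::= e P
   6  $ T P e  e c y c $      match e
   7  $ T P    c y c $        expand P ::= c
   8  $ T c    c y c $        match c
   9  $ T      y c $          expand T ::= y U
  10  $ U y    y c $          match y
  11  $ U      c $            expand U ::= c U
Stack after step 11: $ U c (top = c).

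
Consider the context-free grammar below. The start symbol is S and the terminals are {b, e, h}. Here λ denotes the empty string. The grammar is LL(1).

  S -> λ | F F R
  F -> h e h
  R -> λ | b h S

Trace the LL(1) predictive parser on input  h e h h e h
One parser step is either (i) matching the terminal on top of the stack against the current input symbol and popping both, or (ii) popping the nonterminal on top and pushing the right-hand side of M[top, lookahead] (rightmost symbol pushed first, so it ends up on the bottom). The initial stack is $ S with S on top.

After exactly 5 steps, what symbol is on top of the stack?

F

step 1: stack=$ S  input=h e h h e h $  — expand S -> F F R
step 2: stack=$ R F F  input=h e h h e h $  — expand F -> h e h
step 3: stack=$ R F h e h  input=h e h h e h $  — match h
step 4: stack=$ R F h e  input=e h h e h $  — match e
step 5: stack=$ R F h  input=h h e h $  — match h
Stack after step 5: $ R F (top = F).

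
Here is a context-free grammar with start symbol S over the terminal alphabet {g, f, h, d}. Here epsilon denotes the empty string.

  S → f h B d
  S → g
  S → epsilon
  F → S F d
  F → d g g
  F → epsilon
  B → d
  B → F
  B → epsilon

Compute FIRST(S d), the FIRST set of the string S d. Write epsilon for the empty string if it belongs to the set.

{d, f, g}

FIRST(S) = {epsilon, f, g}
FIRST(F) = {epsilon, d, f, g}  (via S F d)
FIRST(B) = {epsilon, d, f, g}  (via F)
FIRST(S d): take FIRST of each symbol in turn, carrying on past any symbol whose FIRST contains epsilon; result {d, f, g}.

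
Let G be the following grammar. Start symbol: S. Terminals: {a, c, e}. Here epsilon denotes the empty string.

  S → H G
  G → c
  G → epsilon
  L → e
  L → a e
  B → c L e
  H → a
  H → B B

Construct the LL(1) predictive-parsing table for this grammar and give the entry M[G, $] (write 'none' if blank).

FIRST(G): from G→c we get {c}; from G→epsilon we get {epsilon}. So FIRST(G) = {epsilon, c}.
FIRST(L): from L→e we get {e}; from L→a e we get {a}. So FIRST(L) = {a, e}.
FIRST(B): from B→c L e we get {c}. So FIRST(B) = {c}.
FIRST(H): from H→a we get {a}; from H→B B we get {c}. So FIRST(H) = {a, c}.
FIRST(S): from S→H G we get {a, c}. So FIRST(S) = {a, c}.
FOLLOW(S) includes $ since S is the start symbol.
FOLLOW(S): S appears on no right-hand side. Thus FOLLOW(S) = {$}.
FOLLOW(G): in S→H G, the suffix after G is empty, so FOLLOW(G) ⊇ FOLLOW(S) = {$}. Thus FOLLOW(G) = {$}.
For G → c: FIRST(c) = {c}, so it goes in M[G, t] for t ∈ {c}.
For G → epsilon: FIRST(epsilon) = {epsilon}, so it goes in M[G, t] for t ∈ {}; since epsilon ∈ FIRST, also for every t ∈ FOLLOW(G) = {$}.

G → epsilon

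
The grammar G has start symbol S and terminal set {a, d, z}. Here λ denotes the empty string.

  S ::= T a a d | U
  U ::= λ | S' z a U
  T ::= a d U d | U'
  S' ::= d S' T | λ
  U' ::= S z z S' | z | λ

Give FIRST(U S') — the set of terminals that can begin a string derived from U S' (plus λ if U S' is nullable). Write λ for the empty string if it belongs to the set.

FIRST(S'): from S'::=d S' T we get {d}; from S'::=λ we get {λ}. So FIRST(S') = {λ, d}.
FIRST(U): from U::=λ we get {λ}; from U::=S' z a U we get {d, z}. So FIRST(U) = {λ, d, z}.
FIRST(S): from S::=T a a d we get {a, d, z}; from S::=U we get {λ, d, z}. So FIRST(S) = {λ, a, d, z}.
FIRST(U'): from U'::=S z z S' we get {a, d, z}; from U'::=z we get {z}; from U'::=λ we get {λ}. So FIRST(U') = {λ, a, d, z}.
FIRST(T): from T::=a d U d we get {a}; from T::=U' we get {λ, a, d, z}. So FIRST(T) = {λ, a, d, z}.
FIRST(U S'): take FIRST of each symbol in turn, carrying on past any symbol whose FIRST contains λ; result {λ, d, z}.

{λ, d, z}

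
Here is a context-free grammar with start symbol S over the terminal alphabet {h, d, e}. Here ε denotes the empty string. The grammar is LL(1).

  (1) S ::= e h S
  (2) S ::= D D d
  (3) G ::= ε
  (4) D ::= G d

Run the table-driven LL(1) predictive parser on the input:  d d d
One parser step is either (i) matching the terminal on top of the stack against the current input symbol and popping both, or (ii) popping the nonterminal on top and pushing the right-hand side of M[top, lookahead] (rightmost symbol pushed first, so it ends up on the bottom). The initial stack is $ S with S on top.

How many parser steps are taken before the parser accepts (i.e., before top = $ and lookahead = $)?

8

step 1: stack=$ S  input=d d d $  — expand S ::= D D d
step 2: stack=$ d D D  input=d d d $  — expand D ::= G d
step 3: stack=$ d D d G  input=d d d $  — expand G ::= ε
step 4: stack=$ d D d  input=d d d $  — match d
step 5: stack=$ d D  input=d d $  — expand D ::= G d
step 6: stack=$ d d G  input=d d $  — expand G ::= ε
step 7: stack=$ d d  input=d d $  — match d
step 8: stack=$ d  input=d $  — match d
Accept reached after 8 steps.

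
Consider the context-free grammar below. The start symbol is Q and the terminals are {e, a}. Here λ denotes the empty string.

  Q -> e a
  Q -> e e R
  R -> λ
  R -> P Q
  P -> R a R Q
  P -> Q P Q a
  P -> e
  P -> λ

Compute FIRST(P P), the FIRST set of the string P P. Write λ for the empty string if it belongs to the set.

FIRST(Q) = {e}
FIRST(R) = {λ, a, e}  (via P Q)
FIRST(P) = {λ, a, e}  (via R a R Q, Q P Q a)
FIRST(P P): take FIRST of each symbol in turn, carrying on past any symbol whose FIRST contains λ; result {λ, a, e}.

{λ, a, e}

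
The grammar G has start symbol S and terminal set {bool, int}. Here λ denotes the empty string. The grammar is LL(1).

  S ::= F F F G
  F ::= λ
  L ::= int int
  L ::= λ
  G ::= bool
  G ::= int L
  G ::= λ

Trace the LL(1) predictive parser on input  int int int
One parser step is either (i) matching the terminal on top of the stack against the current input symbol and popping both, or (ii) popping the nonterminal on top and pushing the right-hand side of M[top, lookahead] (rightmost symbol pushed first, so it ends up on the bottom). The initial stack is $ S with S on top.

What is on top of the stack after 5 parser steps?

int

     Stack      Input          Action
  1  $ S        int int int $  expand S ::= F F F G
  2  $ G F F F  int int int $  expand F ::= λ
  3  $ G F F    int int int $  expand F ::= λ
  4  $ G F      int int int $  expand F ::= λ
  5  $ G        int int int $  expand G ::= int L
Stack after step 5: $ L int (top = int).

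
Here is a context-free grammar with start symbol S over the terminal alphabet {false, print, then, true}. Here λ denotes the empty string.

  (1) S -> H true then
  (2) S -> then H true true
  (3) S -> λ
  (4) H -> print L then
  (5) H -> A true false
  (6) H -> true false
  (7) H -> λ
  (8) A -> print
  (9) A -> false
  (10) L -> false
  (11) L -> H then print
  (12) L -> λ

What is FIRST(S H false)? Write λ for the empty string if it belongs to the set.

FIRST(A): from A->print we get {print}; from A->false we get {false}. So FIRST(A) = {false, print}.
FIRST(H): from H->print L then we get {print}; from H->A true false we get {false, print}; from H->true false we get {true}; from H->λ we get {λ}. So FIRST(H) = {λ, false, print, true}.
FIRST(S): from S->H true then we get {false, print, true}; from S->then H true true we get {then}; from S->λ we get {λ}. So FIRST(S) = {λ, false, print, then, true}.
FIRST(L): from L->false we get {false}; from L->H then print we get {false, print, then, true}; from L->λ we get {λ}. So FIRST(L) = {λ, false, print, then, true}.
FIRST(S H false): take FIRST of each symbol in turn, carrying on past any symbol whose FIRST contains λ; result {false, print, then, true}.

{false, print, then, true}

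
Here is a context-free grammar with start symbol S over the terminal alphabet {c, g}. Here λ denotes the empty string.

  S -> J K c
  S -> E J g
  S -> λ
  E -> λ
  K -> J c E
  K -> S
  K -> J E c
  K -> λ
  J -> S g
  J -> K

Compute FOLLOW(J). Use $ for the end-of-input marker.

FIRST(E): from E->λ we get {λ}. So FIRST(E) = {λ}.
FIRST(S): from S->J K c we get {c, g}; from S->E J g we get {c, g}; from S->λ we get {λ}. So FIRST(S) = {λ, c, g}.
FIRST(K): from K->J c E we get {c, g}; from K->S we get {λ, c, g}; from K->J E c we get {c, g}; from K->λ we get {λ}. So FIRST(K) = {λ, c, g}.
FIRST(J): from J->S g we get {c, g}; from J->K we get {λ, c, g}. So FIRST(J) = {λ, c, g}.
FOLLOW(S) includes $ since S is the start symbol.
FOLLOW(J): in S->J K c, J is followed by K c with FIRST {c, g}; in S->E J g, J is followed by g with FIRST {g}; in K->J c E, J is followed by c E with FIRST {c}; in K->J E c, J is followed by E c with FIRST {c}. Thus FOLLOW(J) = {c, g}.
FOLLOW(K): in S->J K c, K is followed by c with FIRST {c}; in J->K, the suffix after K is empty, so FOLLOW(K) ⊇ FOLLOW(J) = {c, g}. Thus FOLLOW(K) = {c, g}.
FOLLOW(S): in K->S, the suffix after S is empty, so FOLLOW(S) ⊇ FOLLOW(K) = {c, g}; in J->S g, S is followed by g with FIRST {g}. Thus FOLLOW(S) = {$, c, g}.
FOLLOW(E): in S->E J g, E is followed by J g with FIRST {c, g}; in K->J c E, the suffix after E is empty, so FOLLOW(E) ⊇ FOLLOW(K) = {c, g}; in K->J E c, E is followed by c with FIRST {c}. Thus FOLLOW(E) = {c, g}.

{c, g}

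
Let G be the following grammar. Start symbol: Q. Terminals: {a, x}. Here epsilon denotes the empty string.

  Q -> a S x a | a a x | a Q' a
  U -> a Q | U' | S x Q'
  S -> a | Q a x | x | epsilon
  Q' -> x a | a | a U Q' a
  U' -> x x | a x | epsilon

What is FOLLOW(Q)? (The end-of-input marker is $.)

{$, a, x}

FIRST(Q): from Q->a S x a we get {a}; from Q->a a x we get {a}; from Q->a Q' a we get {a}. So FIRST(Q) = {a}.
FIRST(Q'): from Q'->x a we get {x}; from Q'->a we get {a}; from Q'->a U Q' a we get {a}. So FIRST(Q') = {a, x}.
FIRST(U'): from U'->x x we get {x}; from U'->a x we get {a}; from U'->epsilon we get {epsilon}. So FIRST(U') = {epsilon, a, x}.
FIRST(S): from S->a we get {a}; from S->Q a x we get {a}; from S->x we get {x}; from S->epsilon we get {epsilon}. So FIRST(S) = {epsilon, a, x}.
FIRST(U): from U->a Q we get {a}; from U->U' we get {epsilon, a, x}; from U->S x Q' we get {a, x}. So FIRST(U) = {epsilon, a, x}.
FOLLOW(Q) includes $ since Q is the start symbol.
FOLLOW(U): in Q'->a U Q' a, U is followed by Q' a with FIRST {a, x}. Thus FOLLOW(U) = {a, x}.
FOLLOW(Q): in U->a Q, the suffix after Q is empty, so FOLLOW(Q) ⊇ FOLLOW(U) = {a, x}; in S->Q a x, Q is followed by a x with FIRST {a}. Thus FOLLOW(Q) = {$, a, x}.
FOLLOW(S): in Q->a S x a, S is followed by x a with FIRST {x}; in U->S x Q', S is followed by x Q' with FIRST {x}. Thus FOLLOW(S) = {x}.
FOLLOW(Q'): in Q->a Q' a, Q' is followed by a with FIRST {a}; in U->S x Q', the suffix after Q' is empty, so FOLLOW(Q') ⊇ FOLLOW(U) = {a, x}; in Q'->a U Q' a, Q' is followed by a with FIRST {a}. Thus FOLLOW(Q') = {a, x}.
FOLLOW(U'): in U->U', the suffix after U' is empty, so FOLLOW(U') ⊇ FOLLOW(U) = {a, x}. Thus FOLLOW(U') = {a, x}.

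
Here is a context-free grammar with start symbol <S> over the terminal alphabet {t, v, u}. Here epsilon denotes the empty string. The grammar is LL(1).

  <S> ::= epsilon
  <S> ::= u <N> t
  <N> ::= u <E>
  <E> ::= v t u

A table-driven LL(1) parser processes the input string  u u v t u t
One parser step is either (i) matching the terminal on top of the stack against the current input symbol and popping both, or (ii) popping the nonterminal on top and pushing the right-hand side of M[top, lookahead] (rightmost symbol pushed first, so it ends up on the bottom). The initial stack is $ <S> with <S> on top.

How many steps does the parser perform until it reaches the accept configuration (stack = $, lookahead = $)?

9

step 1: stack=$ <S>  input=u u v t u t $  — expand <S> ::= u <N> t
step 2: stack=$ t <N> u  input=u u v t u t $  — match u
step 3: stack=$ t <N>  input=u v t u t $  — expand <N> ::= u <E>
step 4: stack=$ t <E> u  input=u v t u t $  — match u
step 5: stack=$ t <E>  input=v t u t $  — expand <E> ::= v t u
step 6: stack=$ t u t v  input=v t u t $  — match v
step 7: stack=$ t u t  input=t u t $  — match t
step 8: stack=$ t u  input=u t $  — match u
step 9: stack=$ t  input=t $  — match t
Accept reached after 9 steps.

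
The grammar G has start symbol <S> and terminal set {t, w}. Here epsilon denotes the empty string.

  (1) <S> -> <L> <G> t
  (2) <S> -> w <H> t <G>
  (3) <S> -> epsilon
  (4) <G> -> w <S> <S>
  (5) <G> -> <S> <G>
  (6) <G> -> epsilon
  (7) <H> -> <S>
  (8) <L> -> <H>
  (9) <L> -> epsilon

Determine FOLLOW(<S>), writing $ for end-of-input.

FIRST(<S>): from <S>-><L> <G> t we get {t, w}; from <S>->w <H> t <G> we get {w}; from <S>->epsilon we get {epsilon}. So FIRST(<S>) = {epsilon, t, w}.
FIRST(<G>): from <G>->w <S> <S> we get {w}; from <G>-><S> <G> we get {epsilon, t, w}; from <G>->epsilon we get {epsilon}. So FIRST(<G>) = {epsilon, t, w}.
FIRST(<H>): from <H>-><S> we get {epsilon, t, w}. So FIRST(<H>) = {epsilon, t, w}.
FIRST(<L>): from <L>-><H> we get {epsilon, t, w}; from <L>->epsilon we get {epsilon}. So FIRST(<L>) = {epsilon, t, w}.
FOLLOW(<S>) includes $ since <S> is the start symbol.
FOLLOW(<L>): in <S>-><L> <G> t, <L> is followed by <G> t with FIRST {t, w}. Thus FOLLOW(<L>) = {t, w}.
FOLLOW(<H>): in <S>->w <H> t <G>, <H> is followed by t <G> with FIRST {t}; in <L>-><H>, the suffix after <H> is empty, so FOLLOW(<H>) ⊇ FOLLOW(<L>) = {t, w}. Thus FOLLOW(<H>) = {t, w}.
FOLLOW(<S>): in <G>->w <S> <S> (occurrence 1), <S> is followed by <S> with FIRST {epsilon, t, w}; in <G>->w <S> <S> (occurrence 1), the suffix after <S> is nullable, so FOLLOW(<S>) ⊇ FOLLOW(<G>) = {$, t, w}; in <G>->w <S> <S> (occurrence 2), the suffix after <S> is empty, so FOLLOW(<S>) ⊇ FOLLOW(<G>) = {$, t, w}; in <G>-><S> <G>, <S> is followed by <G> with FIRST {epsilon, t, w}; in <G>-><S> <G>, the suffix after <S> is nullable, so FOLLOW(<S>) ⊇ FOLLOW(<G>) = {$, t, w}; in <H>-><S>, the suffix after <S> is empty, so FOLLOW(<S>) ⊇ FOLLOW(<H>) = {t, w}. Thus FOLLOW(<S>) = {$, t, w}.
FOLLOW(<G>): in <S>-><L> <G> t, <G> is followed by t with FIRST {t}; in <S>->w <H> t <G>, the suffix after <G> is empty, so FOLLOW(<G>) ⊇ FOLLOW(<S>) = {$, t, w}; in <G>-><S> <G>, the suffix after <G> is empty (adds nothing new). Thus FOLLOW(<G>) = {$, t, w}.

{$, t, w}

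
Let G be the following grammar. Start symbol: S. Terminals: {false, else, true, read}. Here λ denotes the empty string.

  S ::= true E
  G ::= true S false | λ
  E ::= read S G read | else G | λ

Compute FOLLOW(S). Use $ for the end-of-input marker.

FIRST(S): from S::=true E we get {true}. So FIRST(S) = {true}.
FIRST(G): from G::=true S false we get {true}; from G::=λ we get {λ}. So FIRST(G) = {λ, true}.
FIRST(E): from E::=read S G read we get {read}; from E::=else G we get {else}; from E::=λ we get {λ}. So FIRST(E) = {λ, else, read}.
FOLLOW(S) includes $ since S is the start symbol.
FOLLOW(S): in G::=true S false, S is followed by false with FIRST {false}; in E::=read S G read, S is followed by G read with FIRST {read, true}. Thus FOLLOW(S) = {$, false, read, true}.
FOLLOW(E): in S::=true E, the suffix after E is empty, so FOLLOW(E) ⊇ FOLLOW(S) = {$, false, read, true}. Thus FOLLOW(E) = {$, false, read, true}.
FOLLOW(G): in E::=read S G read, G is followed by read with FIRST {read}; in E::=else G, the suffix after G is empty, so FOLLOW(G) ⊇ FOLLOW(E) = {$, false, read, true}. Thus FOLLOW(G) = {$, false, read, true}.

{$, false, read, true}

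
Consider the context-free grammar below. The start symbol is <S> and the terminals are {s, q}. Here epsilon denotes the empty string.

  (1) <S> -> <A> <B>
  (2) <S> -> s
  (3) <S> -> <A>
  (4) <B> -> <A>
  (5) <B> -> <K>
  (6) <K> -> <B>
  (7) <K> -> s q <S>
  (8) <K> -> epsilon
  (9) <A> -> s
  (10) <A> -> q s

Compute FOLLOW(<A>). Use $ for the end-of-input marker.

{$, q, s}

FIRST(<A>): from <A>->s we get {s}; from <A>->q s we get {q}. So FIRST(<A>) = {q, s}.
FIRST(<S>): from <S>-><A> <B> we get {q, s}; from <S>->s we get {s}; from <S>-><A> we get {q, s}. So FIRST(<S>) = {q, s}.
FIRST(<B>): from <B>-><A> we get {q, s}; from <B>-><K> we get {epsilon, q, s}. So FIRST(<B>) = {epsilon, q, s}.
FIRST(<K>): from <K>-><B> we get {epsilon, q, s}; from <K>->s q <S> we get {s}; from <K>->epsilon we get {epsilon}. So FIRST(<K>) = {epsilon, q, s}.
FOLLOW(<S>) includes $ since <S> is the start symbol.
FOLLOW(<S>): in <K>->s q <S>, the suffix after <S> is empty, so FOLLOW(<S>) ⊇ FOLLOW(<K>) = {$}. Thus FOLLOW(<S>) = {$}.
FOLLOW(<B>): in <S>-><A> <B>, the suffix after <B> is empty, so FOLLOW(<B>) ⊇ FOLLOW(<S>) = {$}; in <K>-><B>, the suffix after <B> is empty, so FOLLOW(<B>) ⊇ FOLLOW(<K>) = {$}. Thus FOLLOW(<B>) = {$}.
FOLLOW(<K>): in <B>-><K>, the suffix after <K> is empty, so FOLLOW(<K>) ⊇ FOLLOW(<B>) = {$}. Thus FOLLOW(<K>) = {$}.
FOLLOW(<A>): in <S>-><A> <B>, <A> is followed by <B> with FIRST {epsilon, q, s}; in <S>-><A> <B>, the suffix after <A> is nullable, so FOLLOW(<A>) ⊇ FOLLOW(<S>) = {$}; in <S>-><A>, the suffix after <A> is empty, so FOLLOW(<A>) ⊇ FOLLOW(<S>) = {$}; in <B>-><A>, the suffix after <A> is empty, so FOLLOW(<A>) ⊇ FOLLOW(<B>) = {$}. Thus FOLLOW(<A>) = {$, q, s}.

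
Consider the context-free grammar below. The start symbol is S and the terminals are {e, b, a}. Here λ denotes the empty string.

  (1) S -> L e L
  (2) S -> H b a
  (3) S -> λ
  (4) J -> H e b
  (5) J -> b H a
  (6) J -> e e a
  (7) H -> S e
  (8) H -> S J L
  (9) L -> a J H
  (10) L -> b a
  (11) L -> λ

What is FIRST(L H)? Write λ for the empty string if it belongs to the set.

{a, b, e}

FIRST(L) = {λ, a, b}
FIRST(S) = {λ, a, b, e}  (via L e L, H b a)
FIRST(J) = {a, b, e}  (via H e b)
FIRST(H) = {a, b, e}  (via S e, S J L)
FIRST(L H): take FIRST of each symbol in turn, carrying on past any symbol whose FIRST contains λ; result {a, b, e}.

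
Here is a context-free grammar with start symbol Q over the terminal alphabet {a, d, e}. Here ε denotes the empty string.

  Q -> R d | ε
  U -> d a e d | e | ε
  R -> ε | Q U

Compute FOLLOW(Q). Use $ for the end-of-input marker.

{$, d, e}

FIRST(U) = {ε, d, e}
FIRST(Q) = {ε, d, e}  (via R d)
FIRST(R) = {ε, d, e}  (via Q U)
FOLLOW(Q) includes $ since Q is the start symbol.
FOLLOW(R): in Q->R d, R is followed by d with FIRST {d}. Thus FOLLOW(R) = {d}.
FOLLOW(Q): in R->Q U, Q is followed by U with FIRST {ε, d, e}; in R->Q U, the suffix after Q is nullable, so FOLLOW(Q) ⊇ FOLLOW(R) = {d}. Thus FOLLOW(Q) = {$, d, e}.
FOLLOW(U): in R->Q U, the suffix after U is empty, so FOLLOW(U) ⊇ FOLLOW(R) = {d}. Thus FOLLOW(U) = {d}.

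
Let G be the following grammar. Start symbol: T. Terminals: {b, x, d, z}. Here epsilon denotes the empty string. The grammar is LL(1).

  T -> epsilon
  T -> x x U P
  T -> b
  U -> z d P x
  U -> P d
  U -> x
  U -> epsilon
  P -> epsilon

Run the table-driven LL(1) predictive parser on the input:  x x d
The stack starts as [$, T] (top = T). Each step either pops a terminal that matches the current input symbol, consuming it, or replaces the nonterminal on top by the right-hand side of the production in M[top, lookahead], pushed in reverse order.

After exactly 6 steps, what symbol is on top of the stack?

P

step 1: stack=$ T  input=x x d $  — expand T -> x x U P
step 2: stack=$ P U x x  input=x x d $  — match x
step 3: stack=$ P U x  input=x d $  — match x
step 4: stack=$ P U  input=d $  — expand U -> P d
step 5: stack=$ P d P  input=d $  — expand P -> epsilon
step 6: stack=$ P d  input=d $  — match d
Stack after step 6: $ P (top = P).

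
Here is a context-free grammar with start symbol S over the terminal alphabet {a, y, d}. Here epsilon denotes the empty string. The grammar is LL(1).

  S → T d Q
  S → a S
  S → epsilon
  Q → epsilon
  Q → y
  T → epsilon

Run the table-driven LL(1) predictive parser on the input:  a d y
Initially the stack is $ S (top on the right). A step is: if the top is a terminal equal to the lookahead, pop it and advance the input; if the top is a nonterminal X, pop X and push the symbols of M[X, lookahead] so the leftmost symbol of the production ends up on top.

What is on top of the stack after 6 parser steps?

y

step 1: stack=$ S  input=a d y $  — expand S → a S
step 2: stack=$ S a  input=a d y $  — match a
step 3: stack=$ S  input=d y $  — expand S → T d Q
step 4: stack=$ Q d T  input=d y $  — expand T → epsilon
step 5: stack=$ Q d  input=d y $  — match d
step 6: stack=$ Q  input=y $  — expand Q → y
Stack after step 6: $ y (top = y).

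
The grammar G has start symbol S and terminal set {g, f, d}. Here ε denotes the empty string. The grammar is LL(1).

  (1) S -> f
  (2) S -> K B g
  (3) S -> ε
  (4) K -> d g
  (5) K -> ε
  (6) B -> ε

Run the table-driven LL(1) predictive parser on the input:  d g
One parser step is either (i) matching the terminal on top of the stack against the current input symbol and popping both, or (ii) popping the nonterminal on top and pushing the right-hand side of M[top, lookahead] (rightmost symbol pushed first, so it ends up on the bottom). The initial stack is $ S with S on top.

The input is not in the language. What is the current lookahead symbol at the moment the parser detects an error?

step 1: stack=$ S  input=d g $  — expand S -> K B g
step 2: stack=$ g B K  input=d g $  — expand K -> d g
step 3: stack=$ g B g d  input=d g $  — match d
step 4: stack=$ g B g  input=g $  — match g
step 5: stack=$ g B  input=$  — error: M[B, $] is empty

$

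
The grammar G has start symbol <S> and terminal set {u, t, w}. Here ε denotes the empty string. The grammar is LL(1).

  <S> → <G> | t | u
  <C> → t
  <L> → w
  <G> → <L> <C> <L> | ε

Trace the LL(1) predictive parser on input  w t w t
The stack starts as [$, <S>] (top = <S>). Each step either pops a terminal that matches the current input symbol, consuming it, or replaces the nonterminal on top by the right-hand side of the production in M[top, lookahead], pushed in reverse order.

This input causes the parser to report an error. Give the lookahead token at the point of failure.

     Stack          Input      Action
  1  $ <S>          w t w t $  expand <S> → <G>
  2  $ <G>          w t w t $  expand <G> → <L> <C> <L>
  3  $ <L> <C> <L>  w t w t $  expand <L> → w
  4  $ <L> <C> w    w t w t $  match w
  5  $ <L> <C>      t w t $    expand <C> → t
  6  $ <L> t        t w t $    match t
  7  $ <L>          w t $      expand <L> → w
  8  $ w            w t $      match w
  9  $              t $        error: stack empty but input remains

t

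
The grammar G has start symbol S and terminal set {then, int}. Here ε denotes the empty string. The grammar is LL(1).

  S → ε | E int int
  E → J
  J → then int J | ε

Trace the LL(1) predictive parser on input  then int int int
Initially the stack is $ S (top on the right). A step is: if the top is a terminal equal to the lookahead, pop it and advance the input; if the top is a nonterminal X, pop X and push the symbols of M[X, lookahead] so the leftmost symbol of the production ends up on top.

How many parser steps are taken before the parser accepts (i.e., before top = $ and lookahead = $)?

step 1: stack=$ S  input=then int int int $  — expand S → E int int
step 2: stack=$ int int E  input=then int int int $  — expand E → J
step 3: stack=$ int int J  input=then int int int $  — expand J → then int J
step 4: stack=$ int int J int then  input=then int int int $  — match then
step 5: stack=$ int int J int  input=int int int $  — match int
step 6: stack=$ int int J  input=int int $  — expand J → ε
step 7: stack=$ int int  input=int int $  — match int
step 8: stack=$ int  input=int $  — match int
Accept reached after 8 steps.

8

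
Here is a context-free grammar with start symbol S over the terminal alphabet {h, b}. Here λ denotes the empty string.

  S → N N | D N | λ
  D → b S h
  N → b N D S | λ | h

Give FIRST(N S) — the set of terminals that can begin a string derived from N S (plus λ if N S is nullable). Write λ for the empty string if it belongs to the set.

FIRST(D): from D→b S h we get {b}. So FIRST(D) = {b}.
FIRST(N): from N→b N D S we get {b}; from N→λ we get {λ}; from N→h we get {h}. So FIRST(N) = {λ, b, h}.
FIRST(S): from S→N N we get {λ, b, h}; from S→D N we get {b}; from S→λ we get {λ}. So FIRST(S) = {λ, b, h}.
FIRST(N S): take FIRST of each symbol in turn, carrying on past any symbol whose FIRST contains λ; result {λ, b, h}.

{λ, b, h}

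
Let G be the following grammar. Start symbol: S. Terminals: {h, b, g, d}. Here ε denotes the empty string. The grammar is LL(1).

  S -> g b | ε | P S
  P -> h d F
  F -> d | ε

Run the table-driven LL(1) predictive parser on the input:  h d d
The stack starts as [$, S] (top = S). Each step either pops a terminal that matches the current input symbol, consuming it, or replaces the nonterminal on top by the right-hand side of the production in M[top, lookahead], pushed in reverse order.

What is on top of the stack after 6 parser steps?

     Stack      Input    Action
  1  $ S        h d d $  expand S -> P S
  2  $ S P      h d d $  expand P -> h d F
  3  $ S F d h  h d d $  match h
  4  $ S F d    d d $    match d
  5  $ S F      d $      expand F -> d
  6  $ S d      d $      match d
Stack after step 6: $ S (top = S).

S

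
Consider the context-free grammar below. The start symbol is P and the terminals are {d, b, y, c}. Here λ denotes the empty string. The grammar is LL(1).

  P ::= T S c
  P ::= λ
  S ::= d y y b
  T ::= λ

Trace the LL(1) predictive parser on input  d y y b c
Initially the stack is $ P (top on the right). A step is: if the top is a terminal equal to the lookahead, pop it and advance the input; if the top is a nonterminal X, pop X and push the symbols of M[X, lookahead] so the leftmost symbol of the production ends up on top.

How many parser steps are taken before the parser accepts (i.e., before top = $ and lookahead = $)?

8

     Stack        Input        Action
  1  $ P          d y y b c $  expand P ::= T S c
  2  $ c S T      d y y b c $  expand T ::= λ
  3  $ c S        d y y b c $  expand S ::= d y y b
  4  $ c b y y d  d y y b c $  match d
  5  $ c b y y    y y b c $    match y
  6  $ c b y      y b c $      match y
  7  $ c b        b c $        match b
  8  $ c          c $          match c
Accept reached after 8 steps.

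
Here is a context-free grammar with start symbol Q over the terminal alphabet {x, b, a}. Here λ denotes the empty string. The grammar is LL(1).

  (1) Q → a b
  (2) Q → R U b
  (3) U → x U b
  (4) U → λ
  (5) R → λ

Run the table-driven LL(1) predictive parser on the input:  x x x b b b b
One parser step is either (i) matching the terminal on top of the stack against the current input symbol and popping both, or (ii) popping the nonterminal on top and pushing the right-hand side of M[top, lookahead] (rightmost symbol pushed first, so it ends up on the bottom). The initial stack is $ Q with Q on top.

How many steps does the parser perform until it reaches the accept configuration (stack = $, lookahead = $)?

      Stack          Input            Action
   1  $ Q            x x x b b b b $  expand Q → R U b
   2  $ b U R        x x x b b b b $  expand R → λ
   3  $ b U          x x x b b b b $  expand U → x U b
   4  $ b b U x      x x x b b b b $  match x
   5  $ b b U        x x b b b b $    expand U → x U b
   6  $ b b b U x    x x b b b b $    match x
   7  $ b b b U      x b b b b $      expand U → x U b
   8  $ b b b b U x  x b b b b $      match x
   9  $ b b b b U    b b b b $        expand U → λ
  10  $ b b b b      b b b b $        match b
  11  $ b b b        b b b $          match b
  12  $ b b          b b $            match b
  13  $ b            b $              match b
Accept reached after 13 steps.

13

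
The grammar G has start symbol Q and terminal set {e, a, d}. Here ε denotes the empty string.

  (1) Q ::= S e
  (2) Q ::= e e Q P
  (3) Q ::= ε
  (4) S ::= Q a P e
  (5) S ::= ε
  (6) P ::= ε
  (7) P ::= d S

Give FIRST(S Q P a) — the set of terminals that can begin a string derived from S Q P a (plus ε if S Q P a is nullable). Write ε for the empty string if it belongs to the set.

FIRST(P) = {ε, d}
FIRST(Q) = {ε, a, e}  (via S e)
FIRST(S) = {ε, a, e}  (via Q a P e)
FIRST(S Q P a): take FIRST of each symbol in turn, carrying on past any symbol whose FIRST contains ε; result {a, d, e}.

{a, d, e}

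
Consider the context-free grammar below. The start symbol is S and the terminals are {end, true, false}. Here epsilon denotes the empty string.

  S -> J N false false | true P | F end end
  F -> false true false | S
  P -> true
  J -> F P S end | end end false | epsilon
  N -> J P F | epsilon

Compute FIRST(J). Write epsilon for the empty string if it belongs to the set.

FIRST(P): from P->true we get {true}. So FIRST(P) = {true}.
FIRST(S): from S->J N false false we get {end, false, true}; from S->true P we get {true}; from S->F end end we get {end, false, true}. So FIRST(S) = {end, false, true}.
FIRST(F): from F->false true false we get {false}; from F->S we get {end, false, true}. So FIRST(F) = {end, false, true}.
FIRST(J): from J->F P S end we get {end, false, true}; from J->end end false we get {end}; from J->epsilon we get {epsilon}. So FIRST(J) = {epsilon, end, false, true}.
FIRST(N): from N->J P F we get {end, false, true}; from N->epsilon we get {epsilon}. So FIRST(N) = {epsilon, end, false, true}.

{epsilon, end, false, true}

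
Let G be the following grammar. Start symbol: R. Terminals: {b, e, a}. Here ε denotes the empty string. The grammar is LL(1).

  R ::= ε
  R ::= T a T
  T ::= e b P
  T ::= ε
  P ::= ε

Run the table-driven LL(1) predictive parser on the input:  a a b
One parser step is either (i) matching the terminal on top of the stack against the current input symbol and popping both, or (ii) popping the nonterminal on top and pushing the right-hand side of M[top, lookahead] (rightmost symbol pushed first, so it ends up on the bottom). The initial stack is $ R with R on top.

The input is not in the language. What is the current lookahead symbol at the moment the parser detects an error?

     Stack    Input    Action
  1  $ R      a a b $  expand R ::= T a T
  2  $ T a T  a a b $  expand T ::= ε
  3  $ T a    a a b $  match a
  4  $ T      a b $    expand T ::= ε
  5  $        a b $    error: stack empty but input remains

a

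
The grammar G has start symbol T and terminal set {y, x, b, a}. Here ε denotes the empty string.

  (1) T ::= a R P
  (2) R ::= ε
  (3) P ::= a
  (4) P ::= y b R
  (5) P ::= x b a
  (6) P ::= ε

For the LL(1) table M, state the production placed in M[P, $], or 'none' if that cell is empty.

FIRST(T): from T::=a R P we get {a}. So FIRST(T) = {a}.
FIRST(R): from R::=ε we get {ε}. So FIRST(R) = {ε}.
FIRST(P): from P::=a we get {a}; from P::=y b R we get {y}; from P::=x b a we get {x}; from P::=ε we get {ε}. So FIRST(P) = {ε, a, x, y}.
FOLLOW(T) includes $ since T is the start symbol.
FOLLOW(T): T appears on no right-hand side. Thus FOLLOW(T) = {$}.
FOLLOW(P): in T::=a R P, the suffix after P is empty, so FOLLOW(P) ⊇ FOLLOW(T) = {$}. Thus FOLLOW(P) = {$}.
For P ::= a: FIRST(a) = {a}, so it goes in M[P, t] for t ∈ {a}.
For P ::= y b R: FIRST(y b R) = {y}, so it goes in M[P, t] for t ∈ {y}.
For P ::= x b a: FIRST(x b a) = {x}, so it goes in M[P, t] for t ∈ {x}.
For P ::= ε: FIRST(ε) = {ε}, so it goes in M[P, t] for t ∈ {}; since ε ∈ FIRST, also for every t ∈ FOLLOW(P) = {$}.

P ::= ε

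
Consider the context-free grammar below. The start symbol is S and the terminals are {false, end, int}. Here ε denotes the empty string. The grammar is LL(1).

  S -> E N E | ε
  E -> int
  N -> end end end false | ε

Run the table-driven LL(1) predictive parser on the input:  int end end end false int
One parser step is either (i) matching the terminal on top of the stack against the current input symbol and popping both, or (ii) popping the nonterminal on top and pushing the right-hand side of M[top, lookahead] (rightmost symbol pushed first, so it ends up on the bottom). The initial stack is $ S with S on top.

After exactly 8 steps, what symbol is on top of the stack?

     Stack                  Input                        Action
  1  $ S                    int end end end false int $  expand S -> E N E
  2  $ E N E                int end end end false int $  expand E -> int
  3  $ E N int              int end end end false int $  match int
  4  $ E N                  end end end false int $      expand N -> end end end false
  5  $ E false end end end  end end end false int $      match end
  6  $ E false end end      end end false int $          match end
  7  $ E false end          end false int $              match end
  8  $ E false              false int $                  match false
Stack after step 8: $ E (top = E).

E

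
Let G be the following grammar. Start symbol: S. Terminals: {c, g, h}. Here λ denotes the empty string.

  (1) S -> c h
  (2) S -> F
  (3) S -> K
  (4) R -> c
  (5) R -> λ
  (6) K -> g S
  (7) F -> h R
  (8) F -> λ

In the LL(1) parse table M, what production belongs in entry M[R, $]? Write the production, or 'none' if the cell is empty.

FIRST(R) = {λ, c}
FIRST(K) = {g}
FIRST(F) = {λ, h}
FIRST(S) = {λ, c, g, h}  (via F, K)
FOLLOW(S) includes $ since S is the start symbol.
FOLLOW(F): in S->F, the suffix after F is empty, so FOLLOW(F) ⊇ FOLLOW(S) = {$}. Thus FOLLOW(F) = {$}.
FOLLOW(R): in F->h R, the suffix after R is empty, so FOLLOW(R) ⊇ FOLLOW(F) = {$}. Thus FOLLOW(R) = {$}.
For R -> c: FIRST(c) = {c}, so it goes in M[R, t] for t ∈ {c}.
For R -> λ: FIRST(λ) = {λ}, so it goes in M[R, t] for t ∈ {}; since λ ∈ FIRST, also for every t ∈ FOLLOW(R) = {$}.

R -> λ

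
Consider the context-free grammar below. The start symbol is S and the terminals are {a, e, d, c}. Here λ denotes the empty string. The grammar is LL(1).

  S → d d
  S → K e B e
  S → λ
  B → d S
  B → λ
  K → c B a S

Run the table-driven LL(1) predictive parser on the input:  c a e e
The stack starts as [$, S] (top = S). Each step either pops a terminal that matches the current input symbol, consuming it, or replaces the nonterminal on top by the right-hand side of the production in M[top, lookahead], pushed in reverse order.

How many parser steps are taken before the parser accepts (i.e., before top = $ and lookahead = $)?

9

step 1: stack=$ S  input=c a e e $  — expand S → K e B e
step 2: stack=$ e B e K  input=c a e e $  — expand K → c B a S
step 3: stack=$ e B e S a B c  input=c a e e $  — match c
step 4: stack=$ e B e S a B  input=a e e $  — expand B → λ
step 5: stack=$ e B e S a  input=a e e $  — match a
step 6: stack=$ e B e S  input=e e $  — expand S → λ
step 7: stack=$ e B e  input=e e $  — match e
step 8: stack=$ e B  input=e $  — expand B → λ
step 9: stack=$ e  input=e $  — match e
Accept reached after 9 steps.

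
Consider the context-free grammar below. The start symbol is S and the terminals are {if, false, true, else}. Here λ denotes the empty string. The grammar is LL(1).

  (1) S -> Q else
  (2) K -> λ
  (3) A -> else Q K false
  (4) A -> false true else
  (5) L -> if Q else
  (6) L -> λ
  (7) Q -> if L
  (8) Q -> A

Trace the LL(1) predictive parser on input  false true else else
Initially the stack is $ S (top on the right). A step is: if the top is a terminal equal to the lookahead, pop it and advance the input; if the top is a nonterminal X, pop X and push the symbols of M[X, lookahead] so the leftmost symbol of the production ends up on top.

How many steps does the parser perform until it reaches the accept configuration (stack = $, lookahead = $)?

step 1: stack=$ S  input=false true else else $  — expand S -> Q else
step 2: stack=$ else Q  input=false true else else $  — expand Q -> A
step 3: stack=$ else A  input=false true else else $  — expand A -> false true else
step 4: stack=$ else else true false  input=false true else else $  — match false
step 5: stack=$ else else true  input=true else else $  — match true
step 6: stack=$ else else  input=else else $  — match else
step 7: stack=$ else  input=else $  — match else
Accept reached after 7 steps.

7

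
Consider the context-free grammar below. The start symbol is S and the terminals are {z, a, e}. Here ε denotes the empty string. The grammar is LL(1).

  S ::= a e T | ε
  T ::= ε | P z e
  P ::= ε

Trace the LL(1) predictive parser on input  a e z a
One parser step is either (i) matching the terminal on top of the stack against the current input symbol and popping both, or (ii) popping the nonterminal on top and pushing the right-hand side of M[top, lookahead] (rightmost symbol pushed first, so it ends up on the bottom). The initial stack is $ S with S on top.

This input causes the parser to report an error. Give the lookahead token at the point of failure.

     Stack    Input      Action
  1  $ S      a e z a $  expand S ::= a e T
  2  $ T e a  a e z a $  match a
  3  $ T e    e z a $    match e
  4  $ T      z a $      expand T ::= P z e
  5  $ e z P  z a $      expand P ::= ε
  6  $ e z    z a $      match z
  7  $ e      a $        error: top is terminal e but lookahead is a

a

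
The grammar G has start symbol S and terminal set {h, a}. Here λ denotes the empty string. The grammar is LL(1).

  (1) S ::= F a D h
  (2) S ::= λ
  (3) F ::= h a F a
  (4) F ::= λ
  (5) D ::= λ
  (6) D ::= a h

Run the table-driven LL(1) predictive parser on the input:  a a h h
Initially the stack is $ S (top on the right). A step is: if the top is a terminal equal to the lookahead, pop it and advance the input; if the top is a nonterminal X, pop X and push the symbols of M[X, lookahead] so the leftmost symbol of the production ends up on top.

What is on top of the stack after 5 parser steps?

h

step 1: stack=$ S  input=a a h h $  — expand S ::= F a D h
step 2: stack=$ h D a F  input=a a h h $  — expand F ::= λ
step 3: stack=$ h D a  input=a a h h $  — match a
step 4: stack=$ h D  input=a h h $  — expand D ::= a h
step 5: stack=$ h h a  input=a h h $  — match a
Stack after step 5: $ h h (top = h).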